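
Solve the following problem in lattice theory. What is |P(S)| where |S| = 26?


Power set = 2^n.
2^26 = 67108864


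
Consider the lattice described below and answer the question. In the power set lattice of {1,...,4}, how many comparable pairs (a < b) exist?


A comparable pair {a,b} has a < b or b < a in the order.
Count unordered pairs where one element is strictly below the other.
Examples: {{},{1}}, {{},{2}}, {{},{3}}, {{},{4}}, ...
Total comparable pairs: 65


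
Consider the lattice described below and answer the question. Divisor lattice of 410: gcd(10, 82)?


Meet=gcd.
gcd(10,82)=2


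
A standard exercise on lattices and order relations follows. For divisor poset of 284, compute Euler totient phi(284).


phi(n) = n * prod_{p|n} (1 - 1/p).
Prime divisors of 284: [2, 71]
phi(284) = 284 * (1 - 1/2) * (1 - 1/71)
phi(284) = 140


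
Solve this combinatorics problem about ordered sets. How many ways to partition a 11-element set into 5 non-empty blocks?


S(n,k) = k*S(n-1,k) + S(n-1,k-1).
S(10,5) = 42525, S(10,4) = 34105
S(11,5) = 5*42525 + 34105 = 212625 + 34105
S(11,5) = 246730


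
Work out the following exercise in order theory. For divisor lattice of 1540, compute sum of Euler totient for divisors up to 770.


Divisors of 1540 up to 770: [1, 2, 4, 5, 7, 10, 11, 14, 20, 22, 28, 35, 44, 55, 70, 77, 110, 140, 154, 220, 308, 385, 770]
phi values: [1, 1, 2, 4, 6, 4, 10, 6, 8, 10, 12, 24, 20, 40, 24, 60, 40, 48, 60, 80, 120, 240, 240]
Sum = 1060


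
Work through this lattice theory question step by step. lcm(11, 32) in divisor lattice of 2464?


Join=lcm.
gcd(11,32)=1
lcm=352


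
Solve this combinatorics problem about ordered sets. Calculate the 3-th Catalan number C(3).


C(n) = C(2n, n) / (n+1).
C(6, 3) = 20
C(3) = 20 / 4 = 5


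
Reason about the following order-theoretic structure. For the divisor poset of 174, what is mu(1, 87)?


In a divisor lattice, mu(a,b) = mu(b/a) where mu is the classical Mobius function.
b/a = 87/1 = 87
Prime factorization of 87: primes [3, 29]
87 is squarefree with 2 prime factor(s), so mu(87) = (-1)^2 = 1


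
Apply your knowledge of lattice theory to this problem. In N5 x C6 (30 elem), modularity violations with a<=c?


Modular law: if a <= c then a v (b ^ c) = (a v b) ^ c.
Check all triples (a,b,c) with a <= c among 30 elements.
  e.g. a=(a,0), b=(c,0), c=(b,0): lhs=(a,0) != rhs=(b,0)
  e.g. a=(a,0), b=(c,1), c=(b,0): lhs=(a,0) != rhs=(b,0)
Total violating triples: 126


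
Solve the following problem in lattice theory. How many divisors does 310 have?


Divisors of 310: [1, 2, 5, 10, 31, 62, 155, 310]
Count: 8


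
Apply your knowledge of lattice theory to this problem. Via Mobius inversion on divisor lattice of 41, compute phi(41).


phi(n) = n * prod_{p|n} (1 - 1/p).
Prime divisors of 41: [41]
phi(41) = 41 * (1 - 1/41)
phi(41) = 40


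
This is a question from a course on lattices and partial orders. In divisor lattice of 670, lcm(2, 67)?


Join=lcm.
gcd(2,67)=1
lcm=134


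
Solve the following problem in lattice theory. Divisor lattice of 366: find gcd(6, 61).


In a divisor lattice, meet = gcd (greatest common divisor).
By Euclidean algorithm or factoring: gcd(6,61) = 1


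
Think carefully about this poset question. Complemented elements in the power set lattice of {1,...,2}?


An element a is complemented if some b has a meet b = bottom, a join b = top.
every subset A has complement S\A, so all elements are complemented.
Complemented elements: {}, {1}, {2}, {1,2}
Count: 4


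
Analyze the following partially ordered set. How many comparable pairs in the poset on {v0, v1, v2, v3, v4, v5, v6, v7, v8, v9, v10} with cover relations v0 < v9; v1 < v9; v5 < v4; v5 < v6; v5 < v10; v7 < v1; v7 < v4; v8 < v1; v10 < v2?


A comparable pair {a,b} has a < b or b < a in the order.
Count unordered pairs where one element is strictly below the other.
Examples: {v0,v9}, {v1,v7}, {v1,v8}, {v1,v9}, ...
Total comparable pairs: 12


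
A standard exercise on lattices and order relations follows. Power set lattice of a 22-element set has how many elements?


Power set = 2^n.
2^22 = 4194304


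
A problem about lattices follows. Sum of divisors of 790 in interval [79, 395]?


Interval [79,395] in divisors of 790: [79, 395]
Sum = 474


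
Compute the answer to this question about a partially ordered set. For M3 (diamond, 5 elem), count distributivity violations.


Distributive law: a ^ (b v c) = (a ^ b) v (a ^ c).
Check all 5^3 = 125 ordered triples (a,b,c).
  e.g. a=a1, b=a2, c=a3: lhs=a1 != rhs=0
  e.g. a=a1, b=a3, c=a2: lhs=a1 != rhs=0
Total violating triples: 6


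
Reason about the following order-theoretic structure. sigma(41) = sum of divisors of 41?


sigma(n) = sum of divisors.
Divisors of 41: [1, 41]
Sum = 42


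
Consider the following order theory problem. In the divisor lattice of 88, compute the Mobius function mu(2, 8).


In a divisor lattice, mu(a,b) = mu(b/a) where mu is the classical Mobius function.
b/a = 8/2 = 4
Prime factorization of 4: primes [2]
4 is not squarefree, so mu(4) = 0


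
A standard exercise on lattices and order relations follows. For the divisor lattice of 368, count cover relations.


A cover relation a -< b holds when a < b with no c strictly between.
Cover relations:
  1 -< 2
  1 -< 23
  2 -< 4
  2 -< 46
  4 -< 8
  4 -< 92
  8 -< 16
  8 -< 184
  ...5 more
Total: 13


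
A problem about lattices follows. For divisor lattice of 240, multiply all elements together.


Divisors of 240: [1, 2, 3, 4, 5, 6, 8, 10, 12, 15, 16, 20, 24, 30, 40, 48, 60, 80, 120, 240]
Product = n^(d(n)/2) = 240^(20/2)
Product = 634033809653760000000000


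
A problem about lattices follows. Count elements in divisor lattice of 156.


Divisors of 156: [1, 2, 3, 4, 6, 12, 13, 26, 39, 52, 78, 156]
Count: 12


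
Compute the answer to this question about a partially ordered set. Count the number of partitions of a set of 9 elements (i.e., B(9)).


B(n) = number of set partitions of an n-element set.
B(n) satisfies the recurrence: B(n+1) = sum_k C(n,k)*B(k).
B(9) = 21147


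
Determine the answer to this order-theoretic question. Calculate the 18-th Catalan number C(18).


C(n) = C(2n, n) / (n+1).
C(36, 18) = 9075135300
C(18) = 9075135300 / 19 = 477638700


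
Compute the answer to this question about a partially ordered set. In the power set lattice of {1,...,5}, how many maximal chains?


A maximal chain goes from the minimum element to a maximal element via cover relations.
Counting all min-to-max paths in the cover graph.
Total maximal chains: 120


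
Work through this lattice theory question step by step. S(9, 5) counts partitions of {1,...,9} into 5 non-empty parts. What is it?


S(n,k) = k*S(n-1,k) + S(n-1,k-1).
S(8,5) = 1050, S(8,4) = 1701
S(9,5) = 5*1050 + 1701 = 5250 + 1701
S(9,5) = 6951


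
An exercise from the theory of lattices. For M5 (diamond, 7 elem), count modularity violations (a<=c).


Modular law: if a <= c then a v (b ^ c) = (a v b) ^ c.
Check all triples (a,b,c) with a <= c among 7 elements.
This lattice is modular (diamonds M_m and their chain-products are modular).
Total violating triples: 0


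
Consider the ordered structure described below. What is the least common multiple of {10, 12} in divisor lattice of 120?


In a divisor lattice, join = lcm (least common multiple).
Compute lcm iteratively: start with first element, then lcm(current, next).
Elements: [10, 12]
lcm(10,12) = 60
Final lcm = 60


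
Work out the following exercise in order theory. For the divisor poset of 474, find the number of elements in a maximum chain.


A chain is a totally ordered subset; we count the number of elements in a maximum chain.
Compute, for each element x, the size of the longest chain ending at x:
  1: 1
  2: 2
  3: 2
  79: 2
  6: 3
  158: 3
  ...
A maximum chain: 1 < 2 < 6 < 474
Number of elements in the longest chain: 4


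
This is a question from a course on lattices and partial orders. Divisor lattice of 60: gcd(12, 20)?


Meet=gcd.
gcd(12,20)=4


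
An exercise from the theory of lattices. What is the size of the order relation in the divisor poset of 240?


The order relation is {(a,b) : a <= b}, reflexive so it includes (a,a).
Examples: (1,1), (1,10), (1,12), (1,120), (1,15), ...
Total ordered pairs: 135


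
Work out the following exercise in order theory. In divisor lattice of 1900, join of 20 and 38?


In a divisor lattice, join = lcm (least common multiple).
gcd(20,38) = 2
lcm(20,38) = 20*38/gcd = 760/2 = 380


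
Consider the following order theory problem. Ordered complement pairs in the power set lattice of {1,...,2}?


Complement pair (a,b): a meet b = bottom, a join b = top.
Here: A intersect B = {} and A union B = {1,...,2}.
Pairs found: ({},{1,2}), ({1},{2}), ({2},{1}), ({1,2},{})
Total ordered pairs: 4


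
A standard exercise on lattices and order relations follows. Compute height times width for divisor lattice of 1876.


Height = length of longest chain minus 1; width = size of largest antichain.
A maximum chain: 1 | 67 | 469 | 938 | 1876  (height 4).
A maximum antichain: {4, 14, 134, 469}  (width 4).
Product = 4 * 4 = 16


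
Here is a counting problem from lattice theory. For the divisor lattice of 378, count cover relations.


A cover relation a -< b holds when a < b with no c strictly between.
Cover relations:
  1 -< 2
  1 -< 3
  1 -< 7
  2 -< 6
  2 -< 14
  3 -< 6
  3 -< 9
  3 -< 21
  ...20 more
Total: 28


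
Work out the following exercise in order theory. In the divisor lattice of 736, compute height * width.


Height = length of longest chain minus 1; width = size of largest antichain.
A maximum chain: 1 | 23 | 46 | 92 | 184 | 368 | 736  (height 6).
A maximum antichain: {2, 23}  (width 2).
Product = 6 * 2 = 12


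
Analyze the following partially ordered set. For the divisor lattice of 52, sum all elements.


sigma(n) = sum of divisors.
Divisors of 52: [1, 2, 4, 13, 26, 52]
Sum = 98


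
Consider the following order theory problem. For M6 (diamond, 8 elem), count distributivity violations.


Distributive law: a ^ (b v c) = (a ^ b) v (a ^ c).
Check all 8^3 = 512 ordered triples (a,b,c).
  e.g. a=a1, b=a2, c=a3: lhs=a1 != rhs=0
  e.g. a=a1, b=a2, c=a4: lhs=a1 != rhs=0
Total violating triples: 120


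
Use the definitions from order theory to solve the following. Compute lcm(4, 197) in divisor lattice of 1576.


In a divisor lattice, join = lcm (least common multiple).
gcd(4,197) = 1
lcm(4,197) = 4*197/gcd = 788/1 = 788


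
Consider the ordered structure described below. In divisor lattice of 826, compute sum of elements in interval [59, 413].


Interval [59,413] in divisors of 826: [59, 413]
Sum = 472


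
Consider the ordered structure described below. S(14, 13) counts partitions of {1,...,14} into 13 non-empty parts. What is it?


S(n,k) = k*S(n-1,k) + S(n-1,k-1).
S(13,13) = 1, S(13,12) = 78
S(14,13) = 13*1 + 78 = 13 + 78
S(14,13) = 91


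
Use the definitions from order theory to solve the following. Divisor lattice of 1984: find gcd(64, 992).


In a divisor lattice, meet = gcd (greatest common divisor).
By Euclidean algorithm or factoring: gcd(64,992) = 32


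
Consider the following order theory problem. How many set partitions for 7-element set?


B(n) = number of set partitions of an n-element set.
B(n) satisfies the recurrence: B(n+1) = sum_k C(n,k)*B(k).
B(7) = 877


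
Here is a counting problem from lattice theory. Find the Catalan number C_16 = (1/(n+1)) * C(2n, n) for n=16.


C(n) = C(2n, n) / (n+1).
C(32, 16) = 601080390
C(16) = 601080390 / 17 = 35357670


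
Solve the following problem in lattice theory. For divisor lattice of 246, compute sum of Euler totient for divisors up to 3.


Divisors of 246 up to 3: [1, 2, 3]
phi values: [1, 1, 2]
Sum = 4


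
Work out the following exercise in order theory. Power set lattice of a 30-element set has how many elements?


Power set = 2^n.
2^30 = 1073741824


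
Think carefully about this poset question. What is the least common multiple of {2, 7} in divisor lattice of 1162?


In a divisor lattice, join = lcm (least common multiple).
Compute lcm iteratively: start with first element, then lcm(current, next).
Elements: [2, 7]
lcm(2,7) = 14
Final lcm = 14


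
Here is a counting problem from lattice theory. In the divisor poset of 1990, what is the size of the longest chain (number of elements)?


A chain is a totally ordered subset; we count the number of elements in a maximum chain.
Compute, for each element x, the size of the longest chain ending at x:
  1: 1
  2: 2
  5: 2
  199: 2
  10: 3
  398: 3
  ...
A maximum chain: 1 < 2 < 10 < 1990
Number of elements in the longest chain: 4


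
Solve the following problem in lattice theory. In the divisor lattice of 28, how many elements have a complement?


An element a is complemented if some b has a meet b = bottom, a join b = top.
a is complemented iff gcd(a, n/a)=1, i.e. a is a unitary divisor of 28.
Complemented elements: 1, 4, 7, 28
Count: 4


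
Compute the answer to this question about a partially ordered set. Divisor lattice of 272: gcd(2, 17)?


Meet=gcd.
gcd(2,17)=1


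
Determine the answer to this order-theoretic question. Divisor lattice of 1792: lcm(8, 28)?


Join=lcm.
gcd(8,28)=4
lcm=56


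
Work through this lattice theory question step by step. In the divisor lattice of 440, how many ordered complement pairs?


Complement pair (a,b): a meet b = bottom, a join b = top.
Here: gcd(a,b)=1 and lcm(a,b)=440, i.e. a*b=440 with a,b coprime.
Pairs found: (1,440), (5,88), (8,55), (11,40), ... (4 more)
Total ordered pairs: 8


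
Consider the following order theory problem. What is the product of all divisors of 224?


Divisors of 224: [1, 2, 4, 7, 8, 14, 16, 28, 32, 56, 112, 224]
Product = n^(d(n)/2) = 224^(12/2)
Product = 126324651851776


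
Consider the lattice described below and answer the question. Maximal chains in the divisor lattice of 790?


A maximal chain goes from the minimum element to a maximal element via cover relations.
Counting all min-to-max paths in the cover graph.
Total maximal chains: 6


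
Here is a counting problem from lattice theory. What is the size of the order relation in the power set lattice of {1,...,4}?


The order relation is {(a,b) : a <= b}, reflexive so it includes (a,a).
Examples: ({},{}), ({},{1,2}), ({},{1,2,3}), ({},{1,2,3,4}), ({},{1,2,4}), ...
Total ordered pairs: 81


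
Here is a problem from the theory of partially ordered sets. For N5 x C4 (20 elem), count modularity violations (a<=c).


Modular law: if a <= c then a v (b ^ c) = (a v b) ^ c.
Check all triples (a,b,c) with a <= c among 20 elements.
  e.g. a=(a,0), b=(c,0), c=(b,0): lhs=(a,0) != rhs=(b,0)
  e.g. a=(a,0), b=(c,1), c=(b,0): lhs=(a,0) != rhs=(b,0)
Total violating triples: 40


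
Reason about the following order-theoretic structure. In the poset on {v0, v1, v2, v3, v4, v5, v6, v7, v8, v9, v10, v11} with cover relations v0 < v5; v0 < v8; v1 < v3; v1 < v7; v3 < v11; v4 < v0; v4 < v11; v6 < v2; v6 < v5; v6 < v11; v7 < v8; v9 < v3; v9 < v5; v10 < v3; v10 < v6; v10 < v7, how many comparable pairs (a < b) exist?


A comparable pair {a,b} has a < b or b < a in the order.
Count unordered pairs where one element is strictly below the other.
Examples: {v0,v4}, {v0,v5}, {v0,v8}, {v1,v3}, ...
Total comparable pairs: 25


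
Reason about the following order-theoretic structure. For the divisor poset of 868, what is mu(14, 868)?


In a divisor lattice, mu(a,b) = mu(b/a) where mu is the classical Mobius function.
b/a = 868/14 = 62
Prime factorization of 62: primes [2, 31]
62 is squarefree with 2 prime factor(s), so mu(62) = (-1)^2 = 1


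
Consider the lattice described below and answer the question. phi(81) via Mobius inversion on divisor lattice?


phi(n) = n * prod_{p|n} (1 - 1/p).
Prime divisors of 81: [3]
phi(81) = 81 * (1 - 1/3)
phi(81) = 54


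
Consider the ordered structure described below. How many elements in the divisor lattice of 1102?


Divisors of 1102: [1, 2, 19, 29, 38, 58, 551, 1102]
Count: 8


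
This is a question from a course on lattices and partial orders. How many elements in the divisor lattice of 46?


Divisors of 46: [1, 2, 23, 46]
Count: 4


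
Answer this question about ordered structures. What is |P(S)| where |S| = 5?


Power set = 2^n.
2^5 = 32


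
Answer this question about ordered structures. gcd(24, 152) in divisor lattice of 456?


Meet=gcd.
gcd(24,152)=8


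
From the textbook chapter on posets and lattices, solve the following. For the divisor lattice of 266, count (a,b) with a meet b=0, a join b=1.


Complement pair (a,b): a meet b = bottom, a join b = top.
Here: gcd(a,b)=1 and lcm(a,b)=266, i.e. a*b=266 with a,b coprime.
Pairs found: (1,266), (2,133), (7,38), (14,19), ... (4 more)
Total ordered pairs: 8


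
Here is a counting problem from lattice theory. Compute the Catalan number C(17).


C(n) = C(2n, n) / (n+1).
C(34, 17) = 2333606220
C(17) = 2333606220 / 18 = 129644790


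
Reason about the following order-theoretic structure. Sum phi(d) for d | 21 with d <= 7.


Divisors of 21 up to 7: [1, 3, 7]
phi values: [1, 2, 6]
Sum = 9


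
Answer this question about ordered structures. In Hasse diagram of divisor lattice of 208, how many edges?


A cover relation a -< b holds when a < b with no c strictly between.
Cover relations:
  1 -< 2
  1 -< 13
  2 -< 4
  2 -< 26
  4 -< 8
  4 -< 52
  8 -< 16
  8 -< 104
  ...5 more
Total: 13


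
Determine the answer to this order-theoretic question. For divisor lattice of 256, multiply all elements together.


Divisors of 256: [1, 2, 4, 8, 16, 32, 64, 128, 256]
Product = n^(d(n)/2) = 256^(9/2)
Product = 68719476736


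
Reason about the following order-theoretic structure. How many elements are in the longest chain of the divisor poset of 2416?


A chain is a totally ordered subset; we count the number of elements in a maximum chain.
Compute, for each element x, the size of the longest chain ending at x:
  1: 1
  2: 2
  151: 2
  4: 3
  8: 4
  302: 3
  ...
A maximum chain: 1 < 2 < 4 < 8 < 16 < 2416
Number of elements in the longest chain: 6


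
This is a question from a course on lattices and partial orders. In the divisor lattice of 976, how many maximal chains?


A maximal chain goes from the minimum element to a maximal element via cover relations.
Counting all min-to-max paths in the cover graph.
Total maximal chains: 5


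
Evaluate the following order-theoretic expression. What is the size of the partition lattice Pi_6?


B(n) = number of set partitions of an n-element set.
B(n) satisfies the recurrence: B(n+1) = sum_k C(n,k)*B(k).
B(6) = 203


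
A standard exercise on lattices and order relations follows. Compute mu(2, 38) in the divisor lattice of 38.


In a divisor lattice, mu(a,b) = mu(b/a) where mu is the classical Mobius function.
b/a = 38/2 = 19
Prime factorization of 19: primes [19]
19 is squarefree with 1 prime factor(s), so mu(19) = (-1)^1 = -1


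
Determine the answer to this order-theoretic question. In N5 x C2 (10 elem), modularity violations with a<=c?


Modular law: if a <= c then a v (b ^ c) = (a v b) ^ c.
Check all triples (a,b,c) with a <= c among 10 elements.
  e.g. a=(a,0), b=(c,0), c=(b,0): lhs=(a,0) != rhs=(b,0)
  e.g. a=(a,0), b=(c,1), c=(b,0): lhs=(a,0) != rhs=(b,0)
Total violating triples: 6


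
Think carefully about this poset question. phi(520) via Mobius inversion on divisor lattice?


phi(n) = n * prod_{p|n} (1 - 1/p).
Prime divisors of 520: [2, 5, 13]
phi(520) = 520 * (1 - 1/2) * (1 - 1/5) * (1 - 1/13)
phi(520) = 192


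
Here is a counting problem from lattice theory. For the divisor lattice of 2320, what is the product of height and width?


Height = length of longest chain minus 1; width = size of largest antichain.
A maximum chain: 1 | 29 | 145 | 290 | 580 | 1160 | 2320  (height 6).
A maximum antichain: {4, 10, 58, 145}  (width 4).
Product = 6 * 4 = 24


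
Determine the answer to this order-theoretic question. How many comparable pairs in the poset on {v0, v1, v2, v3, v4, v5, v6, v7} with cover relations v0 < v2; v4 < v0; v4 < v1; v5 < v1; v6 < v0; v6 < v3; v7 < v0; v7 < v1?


A comparable pair {a,b} has a < b or b < a in the order.
Count unordered pairs where one element is strictly below the other.
Examples: {v0,v2}, {v0,v4}, {v0,v6}, {v0,v7}, ...
Total comparable pairs: 11


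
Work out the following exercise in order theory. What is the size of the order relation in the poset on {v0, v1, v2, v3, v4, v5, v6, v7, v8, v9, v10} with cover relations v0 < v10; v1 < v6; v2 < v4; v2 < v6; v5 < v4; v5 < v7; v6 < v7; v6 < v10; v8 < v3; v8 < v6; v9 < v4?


The order relation is {(a,b) : a <= b}, reflexive so it includes (a,a).
Examples: (v0,v0), (v0,v10), (v1,v1), (v1,v10), (v1,v6), ...
Total ordered pairs: 28


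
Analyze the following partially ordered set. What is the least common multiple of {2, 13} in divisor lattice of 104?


In a divisor lattice, join = lcm (least common multiple).
Compute lcm iteratively: start with first element, then lcm(current, next).
Elements: [2, 13]
lcm(2,13) = 26
Final lcm = 26


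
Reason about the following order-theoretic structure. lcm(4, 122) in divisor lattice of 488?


Join=lcm.
gcd(4,122)=2
lcm=244


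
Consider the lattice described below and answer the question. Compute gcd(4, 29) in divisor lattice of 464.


In a divisor lattice, meet = gcd (greatest common divisor).
By Euclidean algorithm or factoring: gcd(4,29) = 1


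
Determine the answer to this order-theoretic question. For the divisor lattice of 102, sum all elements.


sigma(n) = sum of divisors.
Divisors of 102: [1, 2, 3, 6, 17, 34, 51, 102]
Sum = 216


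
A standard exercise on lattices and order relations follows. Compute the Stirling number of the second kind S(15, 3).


S(n,k) = k*S(n-1,k) + S(n-1,k-1).
S(14,3) = 788970, S(14,2) = 8191
S(15,3) = 3*788970 + 8191 = 2366910 + 8191
S(15,3) = 2375101


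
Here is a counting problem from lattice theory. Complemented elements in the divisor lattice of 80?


An element a is complemented if some b has a meet b = bottom, a join b = top.
a is complemented iff gcd(a, n/a)=1, i.e. a is a unitary divisor of 80.
Complemented elements: 1, 5, 16, 80
Count: 4


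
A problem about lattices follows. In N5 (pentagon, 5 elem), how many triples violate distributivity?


Distributive law: a ^ (b v c) = (a ^ b) v (a ^ c).
Check all 5^3 = 125 ordered triples (a,b,c).
  e.g. a=b, b=a, c=c: lhs=b != rhs=a
  e.g. a=b, b=c, c=a: lhs=b != rhs=a
Total violating triples: 2


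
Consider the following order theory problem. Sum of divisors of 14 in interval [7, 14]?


Interval [7,14] in divisors of 14: [7, 14]
Sum = 21


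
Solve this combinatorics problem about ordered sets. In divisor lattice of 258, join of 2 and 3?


In a divisor lattice, join = lcm (least common multiple).
gcd(2,3) = 1
lcm(2,3) = 2*3/gcd = 6/1 = 6


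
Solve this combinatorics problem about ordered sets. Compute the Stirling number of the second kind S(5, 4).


S(n,k) = k*S(n-1,k) + S(n-1,k-1).
S(4,4) = 1, S(4,3) = 6
S(5,4) = 4*1 + 6 = 4 + 6
S(5,4) = 10


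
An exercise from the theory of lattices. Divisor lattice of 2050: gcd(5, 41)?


Meet=gcd.
gcd(5,41)=1


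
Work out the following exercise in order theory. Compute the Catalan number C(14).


C(n) = C(2n, n) / (n+1).
C(28, 14) = 40116600
C(14) = 40116600 / 15 = 2674440


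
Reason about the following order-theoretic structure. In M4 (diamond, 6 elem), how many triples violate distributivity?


Distributive law: a ^ (b v c) = (a ^ b) v (a ^ c).
Check all 6^3 = 216 ordered triples (a,b,c).
  e.g. a=a1, b=a2, c=a3: lhs=a1 != rhs=0
  e.g. a=a1, b=a2, c=a4: lhs=a1 != rhs=0
Total violating triples: 24


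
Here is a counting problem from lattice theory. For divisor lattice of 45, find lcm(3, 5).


In a divisor lattice, join = lcm (least common multiple).
Compute lcm iteratively: start with first element, then lcm(current, next).
Elements: [3, 5]
lcm(3,5) = 15
Final lcm = 15


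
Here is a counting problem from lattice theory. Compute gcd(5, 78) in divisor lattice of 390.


In a divisor lattice, meet = gcd (greatest common divisor).
By Euclidean algorithm or factoring: gcd(5,78) = 1


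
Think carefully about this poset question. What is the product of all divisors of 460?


Divisors of 460: [1, 2, 4, 5, 10, 20, 23, 46, 92, 115, 230, 460]
Product = n^(d(n)/2) = 460^(12/2)
Product = 9474296896000000


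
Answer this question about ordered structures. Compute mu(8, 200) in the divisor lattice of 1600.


In a divisor lattice, mu(a,b) = mu(b/a) where mu is the classical Mobius function.
b/a = 200/8 = 25
Prime factorization of 25: primes [5]
25 is not squarefree, so mu(25) = 0


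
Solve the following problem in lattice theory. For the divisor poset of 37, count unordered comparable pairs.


A comparable pair {a,b} has a < b or b < a in the order.
Count unordered pairs where one element is strictly below the other.
Examples: {1,37}
Total comparable pairs: 1


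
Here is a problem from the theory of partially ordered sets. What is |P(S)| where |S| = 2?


Power set = 2^n.
2^2 = 4


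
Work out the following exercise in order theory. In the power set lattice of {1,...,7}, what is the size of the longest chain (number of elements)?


A chain is a totally ordered subset; we count the number of elements in a maximum chain.
Compute, for each element x, the size of the longest chain ending at x:
  {}: 1
  {1}: 2
  {2}: 2
  {3}: 2
  {4}: 2
  {5}: 2
  ...
A maximum chain: {} < {1} < {1,2} < {1,2,3} < {1,2,3,4} < {1,2,3,4,5} < {1,2,3,4,5,6} < {1,2,3,4,5,6,7}
Number of elements in the longest chain: 8


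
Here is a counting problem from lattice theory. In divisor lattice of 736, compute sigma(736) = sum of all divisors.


sigma(n) = sum of divisors.
Divisors of 736: [1, 2, 4, 8, 16, 23, 32, 46, 92, 184, 368, 736]
Sum = 1512


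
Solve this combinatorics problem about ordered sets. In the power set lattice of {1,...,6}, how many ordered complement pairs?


Complement pair (a,b): a meet b = bottom, a join b = top.
Here: A intersect B = {} and A union B = {1,...,6}.
Pairs found: ({},{1,2,3,4,5,6}), ({1},{2,3,4,5,6}), ({2},{1,3,4,5,6}), ({3},{1,2,4,5,6}), ... (60 more)
Total ordered pairs: 64


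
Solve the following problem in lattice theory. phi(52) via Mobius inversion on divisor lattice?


phi(n) = n * prod_{p|n} (1 - 1/p).
Prime divisors of 52: [2, 13]
phi(52) = 52 * (1 - 1/2) * (1 - 1/13)
phi(52) = 24


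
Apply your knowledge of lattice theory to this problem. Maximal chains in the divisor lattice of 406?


A maximal chain goes from the minimum element to a maximal element via cover relations.
Counting all min-to-max paths in the cover graph.
Total maximal chains: 6


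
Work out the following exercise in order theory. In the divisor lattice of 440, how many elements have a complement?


An element a is complemented if some b has a meet b = bottom, a join b = top.
a is complemented iff gcd(a, n/a)=1, i.e. a is a unitary divisor of 440.
Complemented elements: 1, 5, 8, 11, 40, 55, ... (2 more)
Count: 8


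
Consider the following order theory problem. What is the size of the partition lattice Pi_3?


B(n) = number of set partitions of an n-element set.
B(n) satisfies the recurrence: B(n+1) = sum_k C(n,k)*B(k).
B(3) = 5


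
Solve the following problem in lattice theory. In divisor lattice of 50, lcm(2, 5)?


Join=lcm.
gcd(2,5)=1
lcm=10


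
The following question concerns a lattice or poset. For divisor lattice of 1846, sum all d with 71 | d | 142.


Interval [71,142] in divisors of 1846: [71, 142]
Sum = 213


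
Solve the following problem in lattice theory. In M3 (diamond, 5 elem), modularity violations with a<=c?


Modular law: if a <= c then a v (b ^ c) = (a v b) ^ c.
Check all triples (a,b,c) with a <= c among 5 elements.
This lattice is modular (diamonds M_m and their chain-products are modular).
Total violating triples: 0


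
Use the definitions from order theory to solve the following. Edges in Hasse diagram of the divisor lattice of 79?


A cover relation a -< b holds when a < b with no c strictly between.
Cover relations:
  1 -< 79
Total: 1


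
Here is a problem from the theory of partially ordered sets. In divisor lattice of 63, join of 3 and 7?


In a divisor lattice, join = lcm (least common multiple).
gcd(3,7) = 1
lcm(3,7) = 3*7/gcd = 21/1 = 21


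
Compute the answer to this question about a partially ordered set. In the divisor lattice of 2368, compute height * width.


Height = length of longest chain minus 1; width = size of largest antichain.
A maximum chain: 1 | 37 | 74 | 148 | 296 | 592 | 1184 | 2368  (height 7).
A maximum antichain: {2, 37}  (width 2).
Product = 7 * 2 = 14


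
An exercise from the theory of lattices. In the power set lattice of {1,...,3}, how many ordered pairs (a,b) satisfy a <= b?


The order relation is {(a,b) : a <= b}, reflexive so it includes (a,a).
Examples: ({},{}), ({},{1,2}), ({},{1,2,3}), ({},{1,3}), ({},{1}), ...
Total ordered pairs: 27


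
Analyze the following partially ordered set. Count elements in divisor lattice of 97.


Divisors of 97: [1, 97]
Count: 2


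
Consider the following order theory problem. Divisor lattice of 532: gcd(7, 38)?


Meet=gcd.
gcd(7,38)=1


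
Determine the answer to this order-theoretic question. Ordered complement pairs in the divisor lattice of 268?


Complement pair (a,b): a meet b = bottom, a join b = top.
Here: gcd(a,b)=1 and lcm(a,b)=268, i.e. a*b=268 with a,b coprime.
Pairs found: (1,268), (4,67), (67,4), (268,1)
Total ordered pairs: 4


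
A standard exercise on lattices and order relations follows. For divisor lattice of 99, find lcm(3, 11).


In a divisor lattice, join = lcm (least common multiple).
Compute lcm iteratively: start with first element, then lcm(current, next).
Elements: [3, 11]
lcm(3,11) = 33
Final lcm = 33


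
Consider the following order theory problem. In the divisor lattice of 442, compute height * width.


Height = length of longest chain minus 1; width = size of largest antichain.
A maximum chain: 1 | 17 | 221 | 442  (height 3).
A maximum antichain: {2, 13, 17}  (width 3).
Product = 3 * 3 = 9


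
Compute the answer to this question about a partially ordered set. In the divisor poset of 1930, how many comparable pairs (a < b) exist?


A comparable pair {a,b} has a < b or b < a in the order.
Count unordered pairs where one element is strictly below the other.
Examples: {1,2}, {1,5}, {1,10}, {1,193}, ...
Total comparable pairs: 19


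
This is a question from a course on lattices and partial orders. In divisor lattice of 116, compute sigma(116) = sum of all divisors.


sigma(n) = sum of divisors.
Divisors of 116: [1, 2, 4, 29, 58, 116]
Sum = 210


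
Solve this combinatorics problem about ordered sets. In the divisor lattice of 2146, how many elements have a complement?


An element a is complemented if some b has a meet b = bottom, a join b = top.
a is complemented iff gcd(a, n/a)=1, i.e. a is a unitary divisor of 2146.
Complemented elements: 1, 2, 29, 37, 58, 74, ... (2 more)
Count: 8


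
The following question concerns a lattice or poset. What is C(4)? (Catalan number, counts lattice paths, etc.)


C(n) = C(2n, n) / (n+1).
C(8, 4) = 70
C(4) = 70 / 5 = 14


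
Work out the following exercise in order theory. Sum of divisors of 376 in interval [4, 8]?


Interval [4,8] in divisors of 376: [4, 8]
Sum = 12


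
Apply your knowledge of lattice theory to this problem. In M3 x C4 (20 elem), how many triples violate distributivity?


Distributive law: a ^ (b v c) = (a ^ b) v (a ^ c).
Check all 20^3 = 8000 ordered triples (a,b,c).
  e.g. a=(a1,0), b=(a2,0), c=(a3,0): lhs=(a1,0) != rhs=(0,0)
  e.g. a=(a1,0), b=(a2,0), c=(a3,1): lhs=(a1,0) != rhs=(0,0)
Total violating triples: 384


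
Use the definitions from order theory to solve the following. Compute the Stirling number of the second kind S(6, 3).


S(n,k) = k*S(n-1,k) + S(n-1,k-1).
S(5,3) = 25, S(5,2) = 15
S(6,3) = 3*25 + 15 = 75 + 15
S(6,3) = 90


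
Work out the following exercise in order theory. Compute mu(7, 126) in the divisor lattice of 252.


In a divisor lattice, mu(a,b) = mu(b/a) where mu is the classical Mobius function.
b/a = 126/7 = 18
Prime factorization of 18: primes [2, 3]
18 is not squarefree, so mu(18) = 0


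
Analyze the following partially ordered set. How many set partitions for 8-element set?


B(n) = number of set partitions of an n-element set.
B(n) satisfies the recurrence: B(n+1) = sum_k C(n,k)*B(k).
B(8) = 4140


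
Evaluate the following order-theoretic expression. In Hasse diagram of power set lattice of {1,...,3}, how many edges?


A cover relation a -< b holds when a < b with no c strictly between.
Cover relations:
  {} -< {1}
  {} -< {2}
  {} -< {3}
  {1} -< {1,2}
  {1} -< {1,3}
  {2} -< {1,2}
  {2} -< {2,3}
  {3} -< {1,3}
  ...4 more
Total: 12


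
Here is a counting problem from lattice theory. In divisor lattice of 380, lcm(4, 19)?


Join=lcm.
gcd(4,19)=1
lcm=76


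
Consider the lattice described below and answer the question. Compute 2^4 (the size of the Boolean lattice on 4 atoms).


Power set = 2^n.
2^4 = 16


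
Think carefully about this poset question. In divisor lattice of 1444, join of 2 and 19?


In a divisor lattice, join = lcm (least common multiple).
gcd(2,19) = 1
lcm(2,19) = 2*19/gcd = 38/1 = 38


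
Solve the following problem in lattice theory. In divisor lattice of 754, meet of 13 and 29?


In a divisor lattice, meet = gcd (greatest common divisor).
By Euclidean algorithm or factoring: gcd(13,29) = 1


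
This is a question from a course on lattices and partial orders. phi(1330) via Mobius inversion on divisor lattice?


phi(n) = n * prod_{p|n} (1 - 1/p).
Prime divisors of 1330: [2, 5, 7, 19]
phi(1330) = 1330 * (1 - 1/2) * (1 - 1/5) * (1 - 1/7) * (1 - 1/19)
phi(1330) = 432


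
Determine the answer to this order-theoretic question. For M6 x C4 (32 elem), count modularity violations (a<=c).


Modular law: if a <= c then a v (b ^ c) = (a v b) ^ c.
Check all triples (a,b,c) with a <= c among 32 elements.
This lattice is modular (diamonds M_m and their chain-products are modular).
Total violating triples: 0


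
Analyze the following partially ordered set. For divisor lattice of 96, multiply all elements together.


Divisors of 96: [1, 2, 3, 4, 6, 8, 12, 16, 24, 32, 48, 96]
Product = n^(d(n)/2) = 96^(12/2)
Product = 782757789696


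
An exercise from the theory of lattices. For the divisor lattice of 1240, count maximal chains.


A maximal chain goes from the minimum element to a maximal element via cover relations.
Counting all min-to-max paths in the cover graph.
Total maximal chains: 20


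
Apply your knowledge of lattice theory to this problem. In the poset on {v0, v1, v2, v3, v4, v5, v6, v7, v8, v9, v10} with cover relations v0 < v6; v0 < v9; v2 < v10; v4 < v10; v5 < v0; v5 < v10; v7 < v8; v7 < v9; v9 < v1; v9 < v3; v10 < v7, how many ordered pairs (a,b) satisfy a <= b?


The order relation is {(a,b) : a <= b}, reflexive so it includes (a,a).
Examples: (v0,v0), (v0,v1), (v0,v3), (v0,v6), (v0,v9), ...
Total ordered pairs: 46


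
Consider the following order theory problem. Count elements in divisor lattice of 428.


Divisors of 428: [1, 2, 4, 107, 214, 428]
Count: 6


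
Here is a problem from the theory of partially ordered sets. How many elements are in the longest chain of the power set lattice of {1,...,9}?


A chain is a totally ordered subset; we count the number of elements in a maximum chain.
Compute, for each element x, the size of the longest chain ending at x:
  {}: 1
  {1}: 2
  {2}: 2
  {3}: 2
  {4}: 2
  {5}: 2
  ...
A maximum chain: {} < {1} < {1,2} < {1,2,3} < {1,2,3,4} < {1,2,3,4,5} < {1,2,3,4,5,6} < {1,2,3,4,5,6,7} < {1,2,3,4,5,6,7,8} < {1,2,3,4,5,6,7,8,9}
Number of elements in the longest chain: 10


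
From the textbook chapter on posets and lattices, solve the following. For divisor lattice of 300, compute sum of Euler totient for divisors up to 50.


Divisors of 300 up to 50: [1, 2, 3, 4, 5, 6, 10, 12, 15, 20, 25, 30, 50]
phi values: [1, 1, 2, 2, 4, 2, 4, 4, 8, 8, 20, 8, 20]
Sum = 84


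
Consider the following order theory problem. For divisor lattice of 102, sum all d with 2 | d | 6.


Interval [2,6] in divisors of 102: [2, 6]
Sum = 8


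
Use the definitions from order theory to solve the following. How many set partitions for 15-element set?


B(n) = number of set partitions of an n-element set.
B(n) satisfies the recurrence: B(n+1) = sum_k C(n,k)*B(k).
B(15) = 1382958545


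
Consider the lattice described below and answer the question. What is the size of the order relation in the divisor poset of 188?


The order relation is {(a,b) : a <= b}, reflexive so it includes (a,a).
Examples: (1,1), (1,188), (1,2), (1,4), (1,47), ...
Total ordered pairs: 18


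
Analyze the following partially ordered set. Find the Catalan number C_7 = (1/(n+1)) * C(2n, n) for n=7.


C(n) = C(2n, n) / (n+1).
C(14, 7) = 3432
C(7) = 3432 / 8 = 429


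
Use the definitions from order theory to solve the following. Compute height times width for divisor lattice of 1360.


Height = length of longest chain minus 1; width = size of largest antichain.
A maximum chain: 1 | 17 | 85 | 170 | 340 | 680 | 1360  (height 6).
A maximum antichain: {4, 10, 34, 85}  (width 4).
Product = 6 * 4 = 24


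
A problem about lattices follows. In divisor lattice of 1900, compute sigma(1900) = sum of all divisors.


sigma(n) = sum of divisors.
Divisors of 1900: [1, 2, 4, 5, 10, 19, 20, 25, 38, 50, 76, 95, 100, 190, 380, 475, 950, 1900]
Sum = 4340


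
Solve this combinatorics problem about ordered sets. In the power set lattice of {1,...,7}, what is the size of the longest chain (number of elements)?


A chain is a totally ordered subset; we count the number of elements in a maximum chain.
Compute, for each element x, the size of the longest chain ending at x:
  {}: 1
  {1}: 2
  {2}: 2
  {3}: 2
  {4}: 2
  {5}: 2
  ...
A maximum chain: {} < {1} < {1,2} < {1,2,3} < {1,2,3,4} < {1,2,3,4,5} < {1,2,3,4,5,6} < {1,2,3,4,5,6,7}
Number of elements in the longest chain: 8


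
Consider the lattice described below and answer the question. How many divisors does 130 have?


Divisors of 130: [1, 2, 5, 10, 13, 26, 65, 130]
Count: 8


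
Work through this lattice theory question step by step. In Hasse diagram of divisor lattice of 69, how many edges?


A cover relation a -< b holds when a < b with no c strictly between.
Cover relations:
  1 -< 3
  1 -< 23
  3 -< 69
  23 -< 69
Total: 4


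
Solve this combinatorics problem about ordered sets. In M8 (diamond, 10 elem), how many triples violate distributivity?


Distributive law: a ^ (b v c) = (a ^ b) v (a ^ c).
Check all 10^3 = 1000 ordered triples (a,b,c).
  e.g. a=a1, b=a2, c=a3: lhs=a1 != rhs=0
  e.g. a=a1, b=a2, c=a4: lhs=a1 != rhs=0
Total violating triples: 336


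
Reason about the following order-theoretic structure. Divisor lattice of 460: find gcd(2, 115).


In a divisor lattice, meet = gcd (greatest common divisor).
By Euclidean algorithm or factoring: gcd(2,115) = 1


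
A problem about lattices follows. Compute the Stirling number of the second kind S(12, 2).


S(n,k) = k*S(n-1,k) + S(n-1,k-1).
S(11,2) = 1023, S(11,1) = 1
S(12,2) = 2*1023 + 1 = 2046 + 1
S(12,2) = 2047


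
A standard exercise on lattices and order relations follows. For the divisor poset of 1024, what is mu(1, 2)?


In a divisor lattice, mu(a,b) = mu(b/a) where mu is the classical Mobius function.
b/a = 2/1 = 2
Prime factorization of 2: primes [2]
2 is squarefree with 1 prime factor(s), so mu(2) = (-1)^1 = -1
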